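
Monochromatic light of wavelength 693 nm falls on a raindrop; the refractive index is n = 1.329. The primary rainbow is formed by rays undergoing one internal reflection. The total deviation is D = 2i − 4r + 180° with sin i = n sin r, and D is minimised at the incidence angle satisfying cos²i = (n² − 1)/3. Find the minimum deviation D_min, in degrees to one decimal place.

cos²i = (1.76624 − 1)/3 = 0.25541; i = arccos(0.50538) = 59.643°.
sin r = sin 59.643°/1.329 = 0.64928; r = 40.487°.
D_min = 2·59.643° − 4·40.487° + 180° = 137.337°.

137.3°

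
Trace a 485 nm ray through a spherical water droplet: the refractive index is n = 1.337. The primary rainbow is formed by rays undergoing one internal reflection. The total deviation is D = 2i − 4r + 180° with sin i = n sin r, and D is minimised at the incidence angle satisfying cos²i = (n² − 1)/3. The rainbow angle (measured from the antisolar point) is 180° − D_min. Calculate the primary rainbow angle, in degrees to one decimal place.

41.5°

cos²i = (1.78757 − 1)/3 = 0.26252; i = arccos(0.51237) = 59.178°.
sin r = sin 59.178°/1.337 = 0.64231; r = 39.964°.
D_min = 2·59.178° − 4·39.964° + 180° = 138.500°.
Rainbow angle = 180° − D_min = 41.500°.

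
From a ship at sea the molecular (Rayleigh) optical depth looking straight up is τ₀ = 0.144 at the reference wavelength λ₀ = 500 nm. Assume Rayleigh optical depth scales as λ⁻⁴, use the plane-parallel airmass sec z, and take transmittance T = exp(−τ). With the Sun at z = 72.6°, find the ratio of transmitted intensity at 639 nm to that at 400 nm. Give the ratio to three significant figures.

Airmass: sec 72.6° = 3.3440.
τ(639 nm) = 0.144 × (500/639)⁴ × 3.3440 = 0.144 × 0.3749 × 3.3440 = 0.1805.
τ(400 nm) = 0.144 × (500/400)⁴ × 3.3440 = 0.144 × 2.4414 × 3.3440 = 1.1756.
T(639)/T(400) = exp(τ_B − τ_A) = exp(0.9951) = 2.7051.

2.71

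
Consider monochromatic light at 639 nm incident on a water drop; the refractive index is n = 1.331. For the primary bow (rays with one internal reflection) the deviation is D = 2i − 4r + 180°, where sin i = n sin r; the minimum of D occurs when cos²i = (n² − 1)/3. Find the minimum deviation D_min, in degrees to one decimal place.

cos²i = (1.77156 − 1)/3 = 0.25719; i = arccos(0.50714) = 59.527°.
sin r = sin 59.527°/1.331 = 0.64753; r = 40.356°.
D_min = 2·59.527° − 4·40.356° + 180° = 137.630°.

137.6°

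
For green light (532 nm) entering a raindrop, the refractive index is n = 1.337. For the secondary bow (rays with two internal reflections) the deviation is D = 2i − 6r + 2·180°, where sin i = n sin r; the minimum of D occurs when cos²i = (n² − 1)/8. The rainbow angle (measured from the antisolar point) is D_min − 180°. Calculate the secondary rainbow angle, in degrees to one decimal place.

cos²i = (1.78757 − 1)/8 = 0.09845; i = arccos(0.31376) = 71.714°.
sin r = sin 71.714°/1.337 = 0.71017; r = 45.249°.
D_min = 2·71.714° − 6·45.249° + 360° = 231.934°.
Rainbow angle = D_min − 180° = 51.934°.

51.9°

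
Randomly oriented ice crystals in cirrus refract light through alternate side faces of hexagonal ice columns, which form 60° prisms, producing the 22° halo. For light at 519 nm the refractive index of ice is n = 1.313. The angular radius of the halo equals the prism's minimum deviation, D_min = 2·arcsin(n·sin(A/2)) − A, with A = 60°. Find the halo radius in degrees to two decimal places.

22.07°

n·sin(A/2) = 1.313 × sin 30° = 1.313 × 0.5000 = 0.6565.
D_min = 2·arcsin(0.6565) − 60° = 2 × 41.033° − 60° = 22.067°.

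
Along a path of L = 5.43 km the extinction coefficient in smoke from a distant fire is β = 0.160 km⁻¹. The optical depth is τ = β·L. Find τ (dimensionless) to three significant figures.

0.869

τ = β·L = 0.160 × 5.43 = 0.8688.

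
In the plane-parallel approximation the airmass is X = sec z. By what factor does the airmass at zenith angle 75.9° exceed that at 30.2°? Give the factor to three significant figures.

3.55

X(75.9°)/X(30.2°) = sec 75.9° / sec 30.2° = cos 30.2° / cos 75.9° = 0.8643/0.2436 = 3.5477.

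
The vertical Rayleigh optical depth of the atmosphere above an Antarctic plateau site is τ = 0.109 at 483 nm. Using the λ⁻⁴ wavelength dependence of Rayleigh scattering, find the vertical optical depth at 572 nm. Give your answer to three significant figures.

0.0554

τ(572 nm) = τ(483 nm) × (483/572)⁴ = 0.109 × (0.8444)⁴ = 0.109 × 0.5084 = 0.0554.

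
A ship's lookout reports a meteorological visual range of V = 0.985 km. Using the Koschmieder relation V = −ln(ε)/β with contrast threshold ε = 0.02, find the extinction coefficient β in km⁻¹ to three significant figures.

3.97 km⁻¹

β = −ln(0.02) / V = 3.912 / 0.985 = 3.9716 km⁻¹.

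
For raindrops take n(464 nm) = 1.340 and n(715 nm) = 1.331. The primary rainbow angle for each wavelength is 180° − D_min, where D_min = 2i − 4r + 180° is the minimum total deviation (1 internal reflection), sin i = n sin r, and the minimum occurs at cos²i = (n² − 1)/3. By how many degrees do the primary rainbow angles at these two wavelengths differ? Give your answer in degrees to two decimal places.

At 464 nm (n = 1.340): cos²i = 0.26520 → i = 59.004°, r = 39.770°, D_min = 138.929°, rainbow angle = 41.071°.
At 715 nm (n = 1.331): cos²i = 0.25719 → i = 59.527°, r = 40.356°, D_min = 137.630°, rainbow angle = 42.370°.
Angular width = |41.071° − 42.370°| = 1.299°.

1.30°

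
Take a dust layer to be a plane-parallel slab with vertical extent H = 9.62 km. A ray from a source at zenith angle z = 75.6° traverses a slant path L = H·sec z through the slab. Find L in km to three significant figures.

sec z = 1/cos 75.6° = 4.0211.
L = 9.62 × 4.0211 = 38.683 km.

38.7 km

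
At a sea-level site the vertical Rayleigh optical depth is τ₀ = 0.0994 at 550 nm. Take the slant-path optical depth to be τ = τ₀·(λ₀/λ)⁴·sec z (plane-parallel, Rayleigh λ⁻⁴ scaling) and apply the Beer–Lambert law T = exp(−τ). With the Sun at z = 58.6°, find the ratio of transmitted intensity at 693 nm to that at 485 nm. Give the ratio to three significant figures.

Airmass: sec 58.6° = 1.9194.
τ(693 nm) = 0.0994 × (550/693)⁴ × 1.9194 = 0.0994 × 0.3968 × 1.9194 = 0.0757.
τ(485 nm) = 0.0994 × (550/485)⁴ × 1.9194 = 0.0994 × 1.6538 × 1.9194 = 0.3155.
T(693)/T(485) = exp(τ_B − τ_A) = exp(0.2398) = 1.2710.

1.27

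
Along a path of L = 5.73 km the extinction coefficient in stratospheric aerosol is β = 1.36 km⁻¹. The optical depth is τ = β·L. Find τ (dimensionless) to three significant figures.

τ = β·L = 1.36 × 5.73 = 7.7928.

7.79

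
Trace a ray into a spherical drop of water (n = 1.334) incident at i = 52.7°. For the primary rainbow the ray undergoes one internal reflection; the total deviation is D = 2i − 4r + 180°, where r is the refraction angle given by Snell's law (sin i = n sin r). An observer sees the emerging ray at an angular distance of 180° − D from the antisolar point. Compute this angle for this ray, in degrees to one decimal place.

41.0°

sin r = sin 52.7° / 1.334 = 0.7955/1.334 = 0.5963; r = 36.61°.
D = 2·52.7° − 4·36.61° + 180° = 105.40° − 146.42° + 180° = 138.98°.
Angle from antisolar point = 180° − D = 41.02°.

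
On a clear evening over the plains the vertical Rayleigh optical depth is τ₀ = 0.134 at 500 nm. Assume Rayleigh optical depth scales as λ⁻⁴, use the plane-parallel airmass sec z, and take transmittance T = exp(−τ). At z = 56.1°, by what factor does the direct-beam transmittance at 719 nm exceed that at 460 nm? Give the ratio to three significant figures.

Airmass: sec 56.1° = 1.7929.
τ(719 nm) = 0.134 × (500/719)⁴ × 1.7929 = 0.134 × 0.2339 × 1.7929 = 0.0562.
τ(460 nm) = 0.134 × (500/460)⁴ × 1.7929 = 0.134 × 1.3959 × 1.7929 = 0.3354.
T(719)/T(460) = exp(τ_B − τ_A) = exp(0.2792) = 1.3220.

1.32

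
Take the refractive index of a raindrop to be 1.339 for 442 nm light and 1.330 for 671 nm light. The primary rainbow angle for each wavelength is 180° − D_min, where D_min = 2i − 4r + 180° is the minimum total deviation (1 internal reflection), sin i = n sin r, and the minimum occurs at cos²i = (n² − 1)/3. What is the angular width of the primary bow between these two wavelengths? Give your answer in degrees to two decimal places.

At 442 nm (n = 1.339): cos²i = 0.26431 → i = 59.062°, r = 39.834°, D_min = 138.786°, rainbow angle = 41.214°.
At 671 nm (n = 1.330): cos²i = 0.25630 → i = 59.585°, r = 40.422°, D_min = 137.484°, rainbow angle = 42.516°.
Angular width = |41.214° − 42.516°| = 1.303°.

1.30°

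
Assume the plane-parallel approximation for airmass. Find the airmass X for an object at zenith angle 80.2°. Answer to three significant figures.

X = sec z = 1/cos 80.2° = 1/0.1702 = 5.8751.

5.88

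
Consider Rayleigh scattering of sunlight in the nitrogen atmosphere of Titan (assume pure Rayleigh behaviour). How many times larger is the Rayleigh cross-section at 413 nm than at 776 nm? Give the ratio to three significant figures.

Rayleigh scattering ∝ λ⁻⁴, so the ratio of coefficients is the inverse fourth power of the wavelength ratio.
σ(413)/σ(776) = (776/413)⁴ = (1.8789)⁴ = 12.46.

12.5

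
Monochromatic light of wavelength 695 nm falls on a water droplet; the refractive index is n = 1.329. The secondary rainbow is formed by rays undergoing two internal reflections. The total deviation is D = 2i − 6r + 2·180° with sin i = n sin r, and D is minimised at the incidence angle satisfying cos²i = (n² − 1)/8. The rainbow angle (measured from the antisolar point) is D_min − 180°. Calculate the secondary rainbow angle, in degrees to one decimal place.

49.8°

cos²i = (1.76624 − 1)/8 = 0.09578; i = arccos(0.30948) = 71.972°.
sin r = sin 71.972°/1.329 = 0.71550; r = 45.685°.
D_min = 2·71.972° − 6·45.685° + 360° = 229.837°.
Rainbow angle = D_min − 180° = 49.837°.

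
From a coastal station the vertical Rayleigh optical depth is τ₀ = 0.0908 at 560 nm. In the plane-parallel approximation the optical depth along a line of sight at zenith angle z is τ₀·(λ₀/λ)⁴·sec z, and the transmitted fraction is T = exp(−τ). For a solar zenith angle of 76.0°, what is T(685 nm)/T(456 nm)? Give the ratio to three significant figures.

1.99

Airmass: sec 76.0° = 4.1336.
τ(685 nm) = 0.0908 × (560/685)⁴ × 4.1336 = 0.0908 × 0.4467 × 4.1336 = 0.1676.
τ(456 nm) = 0.0908 × (560/456)⁴ × 4.1336 = 0.0908 × 2.2745 × 4.1336 = 0.8537.
T(685)/T(456) = exp(τ_B − τ_A) = exp(0.6860) = 1.9859.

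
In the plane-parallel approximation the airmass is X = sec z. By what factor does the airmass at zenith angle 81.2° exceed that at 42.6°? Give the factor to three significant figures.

X(81.2°)/X(42.6°) = sec 81.2° / sec 42.6° = cos 42.6° / cos 81.2° = 0.7361/0.1530 = 4.8115.

4.81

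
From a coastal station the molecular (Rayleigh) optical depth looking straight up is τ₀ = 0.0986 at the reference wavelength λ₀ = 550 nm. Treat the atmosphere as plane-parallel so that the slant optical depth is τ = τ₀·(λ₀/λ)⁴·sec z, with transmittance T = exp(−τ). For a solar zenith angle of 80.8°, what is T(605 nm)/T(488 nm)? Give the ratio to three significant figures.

1.78

Airmass: sec 80.8° = 6.2546.
τ(605 nm) = 0.0986 × (550/605)⁴ × 6.2546 = 0.0986 × 0.6830 × 6.2546 = 0.4212.
τ(488 nm) = 0.0986 × (550/488)⁴ × 6.2546 = 0.0986 × 1.6135 × 6.2546 = 0.9951.
T(605)/T(488) = exp(τ_B − τ_A) = exp(0.5738) = 1.7751.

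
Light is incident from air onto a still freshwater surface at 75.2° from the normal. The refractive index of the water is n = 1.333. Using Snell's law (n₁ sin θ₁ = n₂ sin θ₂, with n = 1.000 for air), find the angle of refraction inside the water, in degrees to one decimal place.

46.5°

Snell: sin θ_r = sin θ_i / n = sin 75.2° / 1.333 = 0.9668 / 1.333 = 0.7253.
θ_r = arcsin(0.7253) = 46.49°.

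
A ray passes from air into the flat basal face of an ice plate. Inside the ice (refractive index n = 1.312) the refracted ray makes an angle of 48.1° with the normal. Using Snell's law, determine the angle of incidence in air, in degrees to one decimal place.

Snell: sin θ_i = n · sin θ_r = 1.312 × sin 48.1° = 1.312 × 0.7443 = 0.9765.
θ_i = arcsin(0.9765) = 77.56°.

77.6°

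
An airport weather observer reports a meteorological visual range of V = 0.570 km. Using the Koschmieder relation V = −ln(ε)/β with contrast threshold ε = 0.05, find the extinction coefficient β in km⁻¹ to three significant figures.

5.26 km⁻¹

β = −ln(0.05) / V = 2.996 / 0.570 = 5.2557 km⁻¹.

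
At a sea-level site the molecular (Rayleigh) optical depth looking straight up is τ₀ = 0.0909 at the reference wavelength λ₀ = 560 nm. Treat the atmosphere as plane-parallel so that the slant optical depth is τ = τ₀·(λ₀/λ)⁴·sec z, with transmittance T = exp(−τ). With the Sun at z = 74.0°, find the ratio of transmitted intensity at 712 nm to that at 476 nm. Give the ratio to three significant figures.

Airmass: sec 74.0° = 3.6280.
τ(712 nm) = 0.0909 × (560/712)⁴ × 3.6280 = 0.0909 × 0.3827 × 3.6280 = 0.1262.
τ(476 nm) = 0.0909 × (560/476)⁴ × 3.6280 = 0.0909 × 1.9157 × 3.6280 = 0.6318.
T(712)/T(476) = exp(τ_B − τ_A) = exp(0.5056) = 1.6579.

1.66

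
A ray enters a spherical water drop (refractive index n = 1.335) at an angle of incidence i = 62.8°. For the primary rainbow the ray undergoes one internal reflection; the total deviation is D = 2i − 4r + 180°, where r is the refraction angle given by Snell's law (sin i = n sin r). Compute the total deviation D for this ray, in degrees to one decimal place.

138.5°

sin r = sin 62.8° / 1.335 = 0.8894/1.335 = 0.6662; r = 41.78°.
D = 2·62.8° − 4·41.78° + 180° = 125.60° − 167.11° + 180° = 138.49°.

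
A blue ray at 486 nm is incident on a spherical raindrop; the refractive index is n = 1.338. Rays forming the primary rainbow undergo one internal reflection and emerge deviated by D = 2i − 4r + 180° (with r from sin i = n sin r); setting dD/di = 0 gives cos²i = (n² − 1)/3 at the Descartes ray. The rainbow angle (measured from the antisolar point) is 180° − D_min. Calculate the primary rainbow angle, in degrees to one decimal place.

cos²i = (1.79024 − 1)/3 = 0.26341; i = arccos(0.51324) = 59.120°.
sin r = sin 59.120°/1.338 = 0.64144; r = 39.899°.
D_min = 2·59.120° − 4·39.899° + 180° = 138.643°.
Rainbow angle = 180° − D_min = 41.357°.

41.4°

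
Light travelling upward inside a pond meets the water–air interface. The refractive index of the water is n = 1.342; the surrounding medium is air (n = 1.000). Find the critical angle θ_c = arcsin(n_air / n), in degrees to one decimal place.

sin θ_c = n_air / n = 1.000 / 1.342 = 0.7452.
θ_c = arcsin(0.7452) = 48.17°.

48.2°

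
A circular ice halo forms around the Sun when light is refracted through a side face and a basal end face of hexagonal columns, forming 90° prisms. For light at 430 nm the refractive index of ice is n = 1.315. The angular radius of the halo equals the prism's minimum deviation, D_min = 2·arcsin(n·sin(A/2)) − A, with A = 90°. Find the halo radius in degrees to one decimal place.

n·sin(A/2) = 1.315 × sin 45° = 1.315 × 0.7071 = 0.9298.
D_min = 2·arcsin(0.9298) − 90° = 2 × 68.411° − 90° = 46.821°.

46.8°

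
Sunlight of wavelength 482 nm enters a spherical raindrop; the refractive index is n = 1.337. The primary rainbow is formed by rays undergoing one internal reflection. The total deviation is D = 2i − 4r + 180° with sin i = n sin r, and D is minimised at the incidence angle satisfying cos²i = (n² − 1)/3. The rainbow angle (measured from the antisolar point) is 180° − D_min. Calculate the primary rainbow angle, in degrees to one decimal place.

cos²i = (1.78757 − 1)/3 = 0.26252; i = arccos(0.51237) = 59.178°.
sin r = sin 59.178°/1.337 = 0.64231; r = 39.964°.
D_min = 2·59.178° − 4·39.964° + 180° = 138.500°.
Rainbow angle = 180° − D_min = 41.500°.

41.5°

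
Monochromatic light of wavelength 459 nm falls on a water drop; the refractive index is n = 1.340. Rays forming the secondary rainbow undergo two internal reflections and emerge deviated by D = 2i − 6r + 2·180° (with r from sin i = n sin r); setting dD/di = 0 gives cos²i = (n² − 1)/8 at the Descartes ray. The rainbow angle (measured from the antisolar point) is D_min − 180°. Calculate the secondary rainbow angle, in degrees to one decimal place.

52.7°

cos²i = (1.79560 − 1)/8 = 0.09945; i = arccos(0.31536) = 71.618°.
sin r = sin 71.618°/1.340 = 0.70819; r = 45.088°.
D_min = 2·71.618° − 6·45.088° + 360° = 232.709°.
Rainbow angle = D_min − 180° = 52.709°.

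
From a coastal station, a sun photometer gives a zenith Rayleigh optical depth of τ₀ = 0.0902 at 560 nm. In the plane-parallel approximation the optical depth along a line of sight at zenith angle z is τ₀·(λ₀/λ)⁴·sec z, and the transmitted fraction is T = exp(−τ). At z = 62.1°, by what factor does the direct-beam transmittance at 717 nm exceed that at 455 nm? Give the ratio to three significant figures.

Airmass: sec 62.1° = 2.1371.
τ(717 nm) = 0.0902 × (560/717)⁴ × 2.1371 = 0.0902 × 0.3721 × 2.1371 = 0.0717.
τ(455 nm) = 0.0902 × (560/455)⁴ × 2.1371 = 0.0902 × 2.2946 × 2.1371 = 0.4423.
T(717)/T(455) = exp(τ_B − τ_A) = exp(0.3706) = 1.4486.

1.45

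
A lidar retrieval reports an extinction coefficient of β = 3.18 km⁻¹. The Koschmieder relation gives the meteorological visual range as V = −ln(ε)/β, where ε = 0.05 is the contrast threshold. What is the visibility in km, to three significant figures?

0.942 km

V = −ln(0.05) / 3.18 = 2.996 / 3.18 = 0.9421 km.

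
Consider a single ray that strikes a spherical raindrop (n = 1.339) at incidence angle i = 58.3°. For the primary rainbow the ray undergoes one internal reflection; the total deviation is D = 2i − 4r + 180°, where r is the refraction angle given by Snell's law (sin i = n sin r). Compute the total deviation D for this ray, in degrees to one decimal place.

sin r = sin 58.3° / 1.339 = 0.8508/1.339 = 0.6354; r = 39.45°.
D = 2·58.3° − 4·39.45° + 180° = 116.60° − 157.80° + 180° = 138.80°.

138.8°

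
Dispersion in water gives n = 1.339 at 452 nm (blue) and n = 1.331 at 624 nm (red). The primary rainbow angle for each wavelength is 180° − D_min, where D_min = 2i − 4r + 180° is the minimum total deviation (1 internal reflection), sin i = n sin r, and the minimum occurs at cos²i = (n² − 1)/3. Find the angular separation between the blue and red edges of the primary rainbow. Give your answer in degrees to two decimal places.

1.16°

At 452 nm (n = 1.339): cos²i = 0.26431 → i = 59.062°, r = 39.834°, D_min = 138.786°, rainbow angle = 41.214°.
At 624 nm (n = 1.331): cos²i = 0.25719 → i = 59.527°, r = 40.356°, D_min = 137.630°, rainbow angle = 42.370°.
Angular width = |41.214° − 42.370°| = 1.156°.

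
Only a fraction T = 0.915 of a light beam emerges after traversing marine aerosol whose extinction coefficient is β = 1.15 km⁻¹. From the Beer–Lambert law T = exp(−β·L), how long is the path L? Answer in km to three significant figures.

0.0772 km

Beer–Lambert: T = exp(−βL) ⇒ L = −ln(T)/β = −ln(0.915)/1.15 = 0.0888/1.15 = 0.07724 km.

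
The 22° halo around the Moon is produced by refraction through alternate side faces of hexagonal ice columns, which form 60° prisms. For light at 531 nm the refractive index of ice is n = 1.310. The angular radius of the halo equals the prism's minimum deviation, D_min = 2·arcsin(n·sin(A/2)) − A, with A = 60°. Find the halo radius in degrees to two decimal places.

n·sin(A/2) = 1.310 × sin 30° = 1.310 × 0.5000 = 0.6550.
D_min = 2·arcsin(0.6550) − 60° = 2 × 40.920° − 60° = 21.839°.

21.84°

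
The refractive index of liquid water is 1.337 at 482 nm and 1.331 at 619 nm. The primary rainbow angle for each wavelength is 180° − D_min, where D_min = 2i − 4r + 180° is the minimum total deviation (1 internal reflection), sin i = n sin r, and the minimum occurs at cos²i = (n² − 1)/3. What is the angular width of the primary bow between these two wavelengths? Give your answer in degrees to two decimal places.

0.87°

At 482 nm (n = 1.337): cos²i = 0.26252 → i = 59.178°, r = 39.964°, D_min = 138.500°, rainbow angle = 41.500°.
At 619 nm (n = 1.331): cos²i = 0.25719 → i = 59.527°, r = 40.356°, D_min = 137.630°, rainbow angle = 42.370°.
Angular width = |41.500° − 42.370°| = 0.870°.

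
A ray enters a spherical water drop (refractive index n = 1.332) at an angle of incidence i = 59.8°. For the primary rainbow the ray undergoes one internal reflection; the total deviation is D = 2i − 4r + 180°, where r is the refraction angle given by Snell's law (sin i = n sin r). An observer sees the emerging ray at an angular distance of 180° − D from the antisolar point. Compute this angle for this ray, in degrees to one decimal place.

42.2°

sin r = sin 59.8° / 1.332 = 0.8643/1.332 = 0.6489; r = 40.46°.
D = 2·59.8° − 4·40.46° + 180° = 119.60° − 161.82° + 180° = 137.78°.
Angle from antisolar point = 180° − D = 42.22°.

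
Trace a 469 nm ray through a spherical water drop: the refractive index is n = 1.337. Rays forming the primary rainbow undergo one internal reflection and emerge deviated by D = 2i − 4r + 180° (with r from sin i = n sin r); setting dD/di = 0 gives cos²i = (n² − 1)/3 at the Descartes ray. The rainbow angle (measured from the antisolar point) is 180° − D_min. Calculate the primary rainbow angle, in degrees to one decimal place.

41.5°

cos²i = (1.78757 − 1)/3 = 0.26252; i = arccos(0.51237) = 59.178°.
sin r = sin 59.178°/1.337 = 0.64231; r = 39.964°.
D_min = 2·59.178° − 4·39.964° + 180° = 138.500°.
Rainbow angle = 180° − D_min = 41.500°.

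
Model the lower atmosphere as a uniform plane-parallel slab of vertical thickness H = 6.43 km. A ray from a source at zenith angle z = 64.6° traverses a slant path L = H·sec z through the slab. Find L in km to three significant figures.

15.0 km

sec z = 1/cos 64.6° = 2.3314.
L = 6.43 × 2.3314 = 14.991 km.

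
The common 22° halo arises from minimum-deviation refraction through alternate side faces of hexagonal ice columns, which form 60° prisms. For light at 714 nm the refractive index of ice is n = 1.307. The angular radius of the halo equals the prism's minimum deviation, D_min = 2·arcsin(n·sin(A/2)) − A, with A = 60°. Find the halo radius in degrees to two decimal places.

21.61°

n·sin(A/2) = 1.307 × sin 30° = 1.307 × 0.5000 = 0.6535.
D_min = 2·arcsin(0.6535) − 60° = 2 × 40.806° − 60° = 21.612°.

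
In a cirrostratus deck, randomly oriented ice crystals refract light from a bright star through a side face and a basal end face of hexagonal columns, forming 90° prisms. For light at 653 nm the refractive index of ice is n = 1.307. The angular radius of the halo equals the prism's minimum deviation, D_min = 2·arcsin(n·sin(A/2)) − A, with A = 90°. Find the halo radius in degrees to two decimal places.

n·sin(A/2) = 1.307 × sin 45° = 1.307 × 0.7071 = 0.9242.
D_min = 2·arcsin(0.9242) − 90° = 2 × 67.546° − 90° = 45.093°.

45.09°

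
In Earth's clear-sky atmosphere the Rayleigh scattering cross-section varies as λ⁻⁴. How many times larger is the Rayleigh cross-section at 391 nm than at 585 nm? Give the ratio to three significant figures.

Rayleigh scattering ∝ λ⁻⁴, so the ratio of coefficients is the inverse fourth power of the wavelength ratio.
σ(391)/σ(585) = (585/391)⁴ = (1.4962)⁴ = 5.011.

5.01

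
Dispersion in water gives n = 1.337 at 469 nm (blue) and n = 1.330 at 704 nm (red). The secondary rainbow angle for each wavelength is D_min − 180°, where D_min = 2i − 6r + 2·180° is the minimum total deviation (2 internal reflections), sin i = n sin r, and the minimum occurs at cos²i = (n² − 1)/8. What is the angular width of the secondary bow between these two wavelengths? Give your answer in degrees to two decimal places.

1.83°

At 469 nm (n = 1.337): cos²i = 0.09845 → i = 71.714°, r = 45.249°, D_min = 231.934°, rainbow angle = 51.934°.
At 704 nm (n = 1.330): cos²i = 0.09611 → i = 71.940°, r = 45.630°, D_min = 230.101°, rainbow angle = 50.101°.
Angular width = |51.934° − 50.101°| = 1.832°.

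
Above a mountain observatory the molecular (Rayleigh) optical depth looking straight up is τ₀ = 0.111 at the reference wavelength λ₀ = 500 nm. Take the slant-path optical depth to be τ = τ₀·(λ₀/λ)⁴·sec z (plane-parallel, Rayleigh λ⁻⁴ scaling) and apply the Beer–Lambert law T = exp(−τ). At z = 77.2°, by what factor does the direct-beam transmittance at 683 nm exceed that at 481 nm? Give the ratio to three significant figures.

1.55

Airmass: sec 77.2° = 4.5137.
τ(683 nm) = 0.111 × (500/683)⁴ × 4.5137 = 0.111 × 0.2872 × 4.5137 = 0.1439.
τ(481 nm) = 0.111 × (500/481)⁴ × 4.5137 = 0.111 × 1.1676 × 4.5137 = 0.5850.
T(683)/T(481) = exp(τ_B − τ_A) = exp(0.4411) = 1.5544.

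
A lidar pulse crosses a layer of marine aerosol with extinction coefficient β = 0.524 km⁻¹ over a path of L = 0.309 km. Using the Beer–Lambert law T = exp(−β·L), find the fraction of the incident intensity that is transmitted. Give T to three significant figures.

0.851

τ = β·L = 0.524 × 0.309 = 0.1619.
T = exp(−0.1619) = 0.8505.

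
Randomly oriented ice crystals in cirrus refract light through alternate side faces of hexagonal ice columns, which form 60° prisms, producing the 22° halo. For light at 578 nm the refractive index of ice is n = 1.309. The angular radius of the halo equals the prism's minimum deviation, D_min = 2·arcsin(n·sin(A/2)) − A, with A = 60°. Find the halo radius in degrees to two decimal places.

n·sin(A/2) = 1.309 × sin 30° = 1.309 × 0.5000 = 0.6545.
D_min = 2·arcsin(0.6545) − 60° = 2 × 40.882° − 60° = 21.763°.

21.76°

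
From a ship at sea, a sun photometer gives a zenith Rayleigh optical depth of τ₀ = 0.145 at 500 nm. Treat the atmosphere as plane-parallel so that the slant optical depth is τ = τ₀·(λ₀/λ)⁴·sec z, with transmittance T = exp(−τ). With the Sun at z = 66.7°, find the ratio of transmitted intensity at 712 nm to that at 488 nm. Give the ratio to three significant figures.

Airmass: sec 66.7° = 2.5282.
τ(712 nm) = 0.145 × (500/712)⁴ × 2.5282 = 0.145 × 0.2432 × 2.5282 = 0.0892.
τ(488 nm) = 0.145 × (500/488)⁴ × 2.5282 = 0.145 × 1.1020 × 2.5282 = 0.4040.
T(712)/T(488) = exp(τ_B − τ_A) = exp(0.3148) = 1.3700.

1.37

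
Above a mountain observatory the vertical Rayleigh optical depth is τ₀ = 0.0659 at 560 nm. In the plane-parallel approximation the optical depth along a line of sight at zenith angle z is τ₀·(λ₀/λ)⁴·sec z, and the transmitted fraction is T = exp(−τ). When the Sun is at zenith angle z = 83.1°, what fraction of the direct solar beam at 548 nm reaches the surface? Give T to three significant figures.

sec 83.1° = 8.3238.
τ = 0.0659 × (560/548)⁴ × 8.3238 = 0.0659 × 1.0905 × 8.3238 = 0.5982.
T = exp(−0.5982) = 0.5498.

0.550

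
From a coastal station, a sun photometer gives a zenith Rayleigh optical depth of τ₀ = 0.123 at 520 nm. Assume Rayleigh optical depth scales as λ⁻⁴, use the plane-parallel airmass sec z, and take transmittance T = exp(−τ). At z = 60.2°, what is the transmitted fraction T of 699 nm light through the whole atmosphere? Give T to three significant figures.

sec 60.2° = 2.0122.
τ = 0.123 × (520/699)⁴ × 2.0122 = 0.123 × 0.3063 × 2.0122 = 0.0758.
T = exp(−0.0758) = 0.9270.

0.927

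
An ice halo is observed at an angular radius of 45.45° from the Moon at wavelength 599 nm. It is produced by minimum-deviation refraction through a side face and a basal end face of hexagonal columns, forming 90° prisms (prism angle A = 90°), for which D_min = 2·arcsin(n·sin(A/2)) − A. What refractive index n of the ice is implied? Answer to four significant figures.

1.309

Rearranging: n = sin((D_min + A)/2) / sin(A/2).
(D_min + A)/2 = (45.45° + 90°)/2 = 67.725°.
n = sin 67.725° / sin 45° = 0.9254 / 0.7071 = 1.3087.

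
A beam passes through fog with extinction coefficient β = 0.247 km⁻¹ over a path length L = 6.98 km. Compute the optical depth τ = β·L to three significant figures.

τ = β·L = 0.247 × 6.98 = 1.7241.

1.72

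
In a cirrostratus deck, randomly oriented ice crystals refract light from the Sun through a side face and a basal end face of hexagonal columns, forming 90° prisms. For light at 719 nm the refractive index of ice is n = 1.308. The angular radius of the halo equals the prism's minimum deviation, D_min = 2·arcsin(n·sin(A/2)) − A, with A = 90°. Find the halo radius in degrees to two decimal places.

45.31°

n·sin(A/2) = 1.308 × sin 45° = 1.308 × 0.7071 = 0.9249.
D_min = 2·arcsin(0.9249) − 90° = 2 × 67.653° − 90° = 45.305°.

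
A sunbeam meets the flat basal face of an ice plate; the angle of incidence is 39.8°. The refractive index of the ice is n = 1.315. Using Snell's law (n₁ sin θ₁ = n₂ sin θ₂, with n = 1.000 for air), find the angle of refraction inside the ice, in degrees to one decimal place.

Snell: sin θ_r = sin θ_i / n = sin 39.8° / 1.315 = 0.6401 / 1.315 = 0.4868.
θ_r = arcsin(0.4868) = 29.13°.

29.1°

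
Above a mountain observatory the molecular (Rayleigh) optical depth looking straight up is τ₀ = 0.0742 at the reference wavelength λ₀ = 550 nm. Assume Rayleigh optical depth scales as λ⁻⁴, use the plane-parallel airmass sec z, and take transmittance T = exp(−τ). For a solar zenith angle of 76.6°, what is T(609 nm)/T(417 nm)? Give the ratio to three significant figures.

Airmass: sec 76.6° = 4.3150.
τ(609 nm) = 0.0742 × (550/609)⁴ × 4.3150 = 0.0742 × 0.6652 × 4.3150 = 0.2130.
τ(417 nm) = 0.0742 × (550/417)⁴ × 4.3150 = 0.0742 × 3.0263 × 4.3150 = 0.9689.
T(609)/T(417) = exp(τ_B − τ_A) = exp(0.7559) = 2.1296.

2.13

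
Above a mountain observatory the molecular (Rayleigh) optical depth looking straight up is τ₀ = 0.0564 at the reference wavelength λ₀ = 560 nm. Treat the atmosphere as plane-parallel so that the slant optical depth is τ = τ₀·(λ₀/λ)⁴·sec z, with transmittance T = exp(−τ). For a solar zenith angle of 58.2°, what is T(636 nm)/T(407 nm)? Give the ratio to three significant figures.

1.38

Airmass: sec 58.2° = 1.8977.
τ(636 nm) = 0.0564 × (560/636)⁴ × 1.8977 = 0.0564 × 0.6011 × 1.8977 = 0.0643.
τ(407 nm) = 0.0564 × (560/407)⁴ × 1.8977 = 0.0564 × 3.5841 × 1.8977 = 0.3836.
T(636)/T(407) = exp(τ_B − τ_A) = exp(0.3193) = 1.3761.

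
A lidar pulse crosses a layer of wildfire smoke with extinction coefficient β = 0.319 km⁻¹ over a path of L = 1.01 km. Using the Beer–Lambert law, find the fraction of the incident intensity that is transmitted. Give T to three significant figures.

0.725

τ = β·L = 0.319 × 1.01 = 0.3222.
T = exp(−0.3222) = 0.7246.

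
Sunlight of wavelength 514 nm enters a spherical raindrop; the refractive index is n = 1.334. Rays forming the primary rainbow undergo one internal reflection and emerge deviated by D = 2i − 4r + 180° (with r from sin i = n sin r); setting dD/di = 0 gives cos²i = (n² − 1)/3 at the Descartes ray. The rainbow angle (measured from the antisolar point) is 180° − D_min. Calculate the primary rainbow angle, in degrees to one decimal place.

cos²i = (1.77956 − 1)/3 = 0.25985; i = arccos(0.50976) = 59.352°.
sin r = sin 59.352°/1.334 = 0.64492; r = 40.159°.
D_min = 2·59.352° − 4·40.159° + 180° = 138.067°.
Rainbow angle = 180° − D_min = 41.933°.

41.9°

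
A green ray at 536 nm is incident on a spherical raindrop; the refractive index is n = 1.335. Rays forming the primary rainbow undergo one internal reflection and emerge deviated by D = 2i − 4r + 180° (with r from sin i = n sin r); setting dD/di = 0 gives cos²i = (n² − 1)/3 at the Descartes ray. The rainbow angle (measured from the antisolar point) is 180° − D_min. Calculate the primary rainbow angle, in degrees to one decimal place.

41.8°

cos²i = (1.78222 − 1)/3 = 0.26074; i = arccos(0.51063) = 59.294°.
sin r = sin 59.294°/1.335 = 0.64405; r = 40.094°.
D_min = 2·59.294° − 4·40.094° + 180° = 138.212°.
Rainbow angle = 180° − D_min = 41.788°.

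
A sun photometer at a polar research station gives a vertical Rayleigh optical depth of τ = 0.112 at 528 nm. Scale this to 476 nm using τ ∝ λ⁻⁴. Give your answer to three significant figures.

0.170

τ(476 nm) = τ(528 nm) × (528/476)⁴ = 0.112 × (1.1092)⁴ = 0.112 × 1.5139 = 0.1696.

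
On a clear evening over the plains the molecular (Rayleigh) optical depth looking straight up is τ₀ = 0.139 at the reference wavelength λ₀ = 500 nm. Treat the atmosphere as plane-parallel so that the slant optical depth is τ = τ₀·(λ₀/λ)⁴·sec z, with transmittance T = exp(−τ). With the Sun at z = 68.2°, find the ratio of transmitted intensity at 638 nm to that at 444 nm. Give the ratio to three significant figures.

Airmass: sec 68.2° = 2.6927.
τ(638 nm) = 0.139 × (500/638)⁴ × 2.6927 = 0.139 × 0.3772 × 2.6927 = 0.1412.
τ(444 nm) = 0.139 × (500/444)⁴ × 2.6927 = 0.139 × 1.6082 × 2.6927 = 0.6019.
T(638)/T(444) = exp(τ_B − τ_A) = exp(0.4608) = 1.5853.

1.59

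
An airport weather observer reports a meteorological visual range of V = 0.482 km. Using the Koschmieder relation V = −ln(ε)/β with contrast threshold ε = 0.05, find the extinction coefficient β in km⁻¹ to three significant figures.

6.22 km⁻¹

β = −ln(0.05) / V = 2.996 / 0.482 = 6.2152 km⁻¹.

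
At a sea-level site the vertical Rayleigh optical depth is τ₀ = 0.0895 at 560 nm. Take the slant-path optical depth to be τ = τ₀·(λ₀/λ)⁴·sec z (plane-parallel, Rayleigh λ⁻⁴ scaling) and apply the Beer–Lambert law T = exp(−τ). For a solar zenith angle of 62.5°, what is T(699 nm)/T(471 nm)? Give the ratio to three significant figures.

1.36

Airmass: sec 62.5° = 2.1657.
τ(699 nm) = 0.0895 × (560/699)⁴ × 2.1657 = 0.0895 × 0.4119 × 2.1657 = 0.0798.
τ(471 nm) = 0.0895 × (560/471)⁴ × 2.1657 = 0.0895 × 1.9983 × 2.1657 = 0.3873.
T(699)/T(471) = exp(τ_B − τ_A) = exp(0.3075) = 1.3600.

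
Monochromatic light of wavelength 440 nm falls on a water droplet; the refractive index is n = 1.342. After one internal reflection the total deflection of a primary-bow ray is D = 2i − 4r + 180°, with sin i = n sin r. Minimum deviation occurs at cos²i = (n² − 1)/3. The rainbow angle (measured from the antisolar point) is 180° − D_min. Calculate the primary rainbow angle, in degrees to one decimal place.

cos²i = (1.80096 − 1)/3 = 0.26699; i = arccos(0.51671) = 58.888°.
sin r = sin 58.888°/1.342 = 0.63797; r = 39.641°.
D_min = 2·58.888° − 4·39.641° + 180° = 139.213°.
Rainbow angle = 180° − D_min = 40.787°.

40.8°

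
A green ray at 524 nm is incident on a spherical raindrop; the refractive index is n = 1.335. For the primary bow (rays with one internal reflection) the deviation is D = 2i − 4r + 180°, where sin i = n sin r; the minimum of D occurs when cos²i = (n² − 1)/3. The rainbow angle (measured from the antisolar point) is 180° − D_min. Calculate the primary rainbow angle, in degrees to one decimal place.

cos²i = (1.78222 − 1)/3 = 0.26074; i = arccos(0.51063) = 59.294°.
sin r = sin 59.294°/1.335 = 0.64405; r = 40.094°.
D_min = 2·59.294° − 4·40.094° + 180° = 138.212°.
Rainbow angle = 180° − D_min = 41.788°.

41.8°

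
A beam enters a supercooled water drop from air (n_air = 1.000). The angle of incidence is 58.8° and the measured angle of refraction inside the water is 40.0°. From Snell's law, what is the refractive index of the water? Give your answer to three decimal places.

n = sin θ_i / sin θ_r = sin 58.8° / sin 40.0° = 0.8554 / 0.6428 = 1.3307.

1.331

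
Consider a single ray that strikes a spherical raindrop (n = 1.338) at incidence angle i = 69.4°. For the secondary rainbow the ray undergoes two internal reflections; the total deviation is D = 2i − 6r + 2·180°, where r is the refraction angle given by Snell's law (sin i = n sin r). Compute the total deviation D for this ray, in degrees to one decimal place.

232.4°

sin r = sin 69.4° / 1.338 = 0.9361/1.338 = 0.6996; r = 44.39°.
D = 2·69.4° − 6·44.39° + 2·180° = 138.80° − 266.37° + 360° = 232.43°.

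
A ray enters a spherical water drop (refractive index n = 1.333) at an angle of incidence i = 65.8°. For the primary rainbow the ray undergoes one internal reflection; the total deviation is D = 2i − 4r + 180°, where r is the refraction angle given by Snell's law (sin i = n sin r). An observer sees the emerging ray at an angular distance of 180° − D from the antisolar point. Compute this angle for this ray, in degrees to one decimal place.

sin r = sin 65.8° / 1.333 = 0.9121/1.333 = 0.6843; r = 43.18°.
D = 2·65.8° − 4·43.18° + 180° = 131.60° − 172.71° + 180° = 138.89°.
Angle from antisolar point = 180° − D = 41.11°.

41.1°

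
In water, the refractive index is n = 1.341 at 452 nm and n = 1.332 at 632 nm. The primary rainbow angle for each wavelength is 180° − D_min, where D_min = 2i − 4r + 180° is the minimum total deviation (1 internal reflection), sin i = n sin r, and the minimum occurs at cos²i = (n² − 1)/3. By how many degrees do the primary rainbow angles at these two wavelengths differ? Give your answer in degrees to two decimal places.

1.29°

At 452 nm (n = 1.341): cos²i = 0.26609 → i = 58.946°, r = 39.705°, D_min = 139.071°, rainbow angle = 40.929°.
At 632 nm (n = 1.332): cos²i = 0.25807 → i = 59.469°, r = 40.290°, D_min = 137.776°, rainbow angle = 42.224°.
Angular width = |40.929° − 42.224°| = 1.295°.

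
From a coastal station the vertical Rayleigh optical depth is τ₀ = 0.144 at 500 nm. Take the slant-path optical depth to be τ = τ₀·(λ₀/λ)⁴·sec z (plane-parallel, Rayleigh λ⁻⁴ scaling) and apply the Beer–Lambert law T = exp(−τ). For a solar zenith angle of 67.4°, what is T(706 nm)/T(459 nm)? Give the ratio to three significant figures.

1.54

Airmass: sec 67.4° = 2.6022.
τ(706 nm) = 0.144 × (500/706)⁴ × 2.6022 = 0.144 × 0.2516 × 2.6022 = 0.0943.
τ(459 nm) = 0.144 × (500/459)⁴ × 2.6022 = 0.144 × 1.4081 × 2.6022 = 0.5276.
T(706)/T(459) = exp(τ_B − τ_A) = exp(0.4334) = 1.5424.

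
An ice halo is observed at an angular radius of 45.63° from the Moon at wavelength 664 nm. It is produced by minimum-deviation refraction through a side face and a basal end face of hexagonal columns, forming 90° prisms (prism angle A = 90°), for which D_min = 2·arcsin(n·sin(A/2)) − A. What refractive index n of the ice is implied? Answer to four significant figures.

Rearranging: n = sin((D_min + A)/2) / sin(A/2).
(D_min + A)/2 = (45.63° + 90°)/2 = 67.815°.
n = sin 67.815° / sin 45° = 0.9260 / 0.7071 = 1.3095.

1.310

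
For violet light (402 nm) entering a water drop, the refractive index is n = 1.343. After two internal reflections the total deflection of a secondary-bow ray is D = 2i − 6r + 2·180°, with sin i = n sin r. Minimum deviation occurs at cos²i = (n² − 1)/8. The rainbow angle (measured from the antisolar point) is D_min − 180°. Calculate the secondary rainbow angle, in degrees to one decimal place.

53.5°

cos²i = (1.80365 − 1)/8 = 0.10046; i = arccos(0.31695) = 71.522°.
sin r = sin 71.522°/1.343 = 0.70621; r = 44.928°.
D_min = 2·71.522° − 6·44.928° + 360° = 233.478°.
Rainbow angle = D_min − 180° = 53.478°.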